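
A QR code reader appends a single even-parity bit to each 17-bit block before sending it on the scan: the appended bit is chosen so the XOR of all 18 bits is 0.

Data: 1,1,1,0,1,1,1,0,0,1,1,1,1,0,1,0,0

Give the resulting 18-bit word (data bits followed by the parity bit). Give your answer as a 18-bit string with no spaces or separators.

XOR of the 17 data bits: 1⊕1⊕1⊕0⊕1⊕1⊕1⊕0⊕0⊕1⊕1⊕1⊕1⊕0⊕1⊕0⊕0 = 1
Parity bit = 1 (so all 18 bits XOR to 0).

111011100111101001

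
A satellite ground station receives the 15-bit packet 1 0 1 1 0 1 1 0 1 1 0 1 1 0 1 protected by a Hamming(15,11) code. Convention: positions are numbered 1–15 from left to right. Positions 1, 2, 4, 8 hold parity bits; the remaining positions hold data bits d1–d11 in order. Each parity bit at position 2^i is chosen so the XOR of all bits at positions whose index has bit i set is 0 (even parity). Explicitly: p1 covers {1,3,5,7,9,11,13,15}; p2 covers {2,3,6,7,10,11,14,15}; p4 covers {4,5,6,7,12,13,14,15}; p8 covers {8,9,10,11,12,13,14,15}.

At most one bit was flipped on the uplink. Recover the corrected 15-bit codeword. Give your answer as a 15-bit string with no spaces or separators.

s1 (pos 1,3,5,7,9,11,13,15): 1⊕1⊕0⊕1⊕1⊕0⊕1⊕1 = 0
s2 (pos 2,3,6,7,10,11,14,15): 0⊕1⊕1⊕1⊕1⊕0⊕0⊕1 = 1
s4 (pos 4,5,6,7,12,13,14,15): 1⊕0⊕1⊕1⊕1⊕1⊕0⊕1 = 0
s8 (pos 8,9,10,11,12,13,14,15): 0⊕1⊕1⊕0⊕1⊕1⊕0⊕1 = 1
Syndrome s8…s1 = 1010 → error at position 10.
Flip position 10: 101101101101101 → 101101101001101

101101101001101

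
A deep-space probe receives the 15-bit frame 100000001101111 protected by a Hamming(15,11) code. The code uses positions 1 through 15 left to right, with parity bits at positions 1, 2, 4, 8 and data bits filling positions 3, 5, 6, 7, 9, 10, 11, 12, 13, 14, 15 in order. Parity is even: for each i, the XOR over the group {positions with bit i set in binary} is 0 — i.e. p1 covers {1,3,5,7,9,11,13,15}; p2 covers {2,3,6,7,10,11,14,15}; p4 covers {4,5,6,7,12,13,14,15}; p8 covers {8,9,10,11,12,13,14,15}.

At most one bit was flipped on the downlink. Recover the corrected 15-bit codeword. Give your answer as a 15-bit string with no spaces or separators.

110000001101111

s1 (pos 1,3,5,7,9,11,13,15): 1⊕0⊕0⊕0⊕1⊕0⊕1⊕1 = 0
s2 (pos 2,3,6,7,10,11,14,15): 0⊕0⊕0⊕0⊕1⊕0⊕1⊕1 = 1
s4 (pos 4,5,6,7,12,13,14,15): 0⊕0⊕0⊕0⊕1⊕1⊕1⊕1 = 0
s8 (pos 8,9,10,11,12,13,14,15): 0⊕1⊕1⊕0⊕1⊕1⊕1⊕1 = 0
Syndrome s8…s1 = 0010 → error at position 2.
Flip position 2: 100000001101111 → 110000001101111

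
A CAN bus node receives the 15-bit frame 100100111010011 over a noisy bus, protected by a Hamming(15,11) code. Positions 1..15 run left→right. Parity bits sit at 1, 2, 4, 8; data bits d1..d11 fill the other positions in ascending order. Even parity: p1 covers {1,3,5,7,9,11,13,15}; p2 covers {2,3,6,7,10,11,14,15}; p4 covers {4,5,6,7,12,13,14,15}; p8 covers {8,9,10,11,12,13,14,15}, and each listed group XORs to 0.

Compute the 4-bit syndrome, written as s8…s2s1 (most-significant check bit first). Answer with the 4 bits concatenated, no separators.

1001

s1 (pos 1,3,5,7,9,11,13,15): 1⊕0⊕0⊕1⊕1⊕1⊕0⊕1 = 1
s2 (pos 2,3,6,7,10,11,14,15): 0⊕0⊕0⊕1⊕0⊕1⊕1⊕1 = 0
s4 (pos 4,5,6,7,12,13,14,15): 1⊕0⊕0⊕1⊕0⊕0⊕1⊕1 = 0
s8 (pos 8,9,10,11,12,13,14,15): 1⊕1⊕0⊕1⊕0⊕0⊕1⊕1 = 1
Syndrome s8…s1 = 1001 → error at position 9.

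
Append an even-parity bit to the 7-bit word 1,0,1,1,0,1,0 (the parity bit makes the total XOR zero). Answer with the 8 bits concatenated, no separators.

10110100

XOR of the 7 data bits: 1⊕0⊕1⊕1⊕0⊕1⊕0 = 0
Parity bit = 0 (so all 8 bits XOR to 0).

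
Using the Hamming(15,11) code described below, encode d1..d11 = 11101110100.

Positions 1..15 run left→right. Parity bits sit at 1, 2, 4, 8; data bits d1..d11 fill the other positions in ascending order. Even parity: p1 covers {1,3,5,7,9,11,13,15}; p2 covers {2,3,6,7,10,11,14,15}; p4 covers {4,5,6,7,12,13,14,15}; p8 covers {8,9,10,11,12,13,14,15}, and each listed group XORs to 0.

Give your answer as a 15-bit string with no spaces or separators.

101111001110100

Place data at non-parity positions: p1 p2 1 p4 1 1 0 p8 1 1 1 0 1 0 0
p1 (pos 1,3,5,7,9,11,13,15): XOR of data positions = 1⊕1⊕0⊕1⊕1⊕1⊕0 = 1
p2 (pos 2,3,6,7,10,11,14,15): XOR of data positions = 1⊕1⊕0⊕1⊕1⊕0⊕0 = 0
p4 (pos 4,5,6,7,12,13,14,15): XOR of data positions = 1⊕1⊕0⊕0⊕1⊕0⊕0 = 1
p8 (pos 8,9,10,11,12,13,14,15): XOR of data positions = 1⊕1⊕1⊕0⊕1⊕0⊕0 = 0
Codeword: 101111001110100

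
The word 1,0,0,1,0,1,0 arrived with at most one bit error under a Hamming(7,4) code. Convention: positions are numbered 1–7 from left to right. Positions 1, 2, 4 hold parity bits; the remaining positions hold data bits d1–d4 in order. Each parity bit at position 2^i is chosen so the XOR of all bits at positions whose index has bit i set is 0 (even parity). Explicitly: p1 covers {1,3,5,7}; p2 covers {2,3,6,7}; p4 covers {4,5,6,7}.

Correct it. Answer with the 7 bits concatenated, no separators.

s1 (pos 1,3,5,7): 1⊕0⊕0⊕0 = 1
s2 (pos 2,3,6,7): 0⊕0⊕1⊕0 = 1
s4 (pos 4,5,6,7): 1⊕0⊕1⊕0 = 0
Syndrome s4…s1 = 011 → error at position 3.
Flip position 3: 1001010 → 1011010

1011010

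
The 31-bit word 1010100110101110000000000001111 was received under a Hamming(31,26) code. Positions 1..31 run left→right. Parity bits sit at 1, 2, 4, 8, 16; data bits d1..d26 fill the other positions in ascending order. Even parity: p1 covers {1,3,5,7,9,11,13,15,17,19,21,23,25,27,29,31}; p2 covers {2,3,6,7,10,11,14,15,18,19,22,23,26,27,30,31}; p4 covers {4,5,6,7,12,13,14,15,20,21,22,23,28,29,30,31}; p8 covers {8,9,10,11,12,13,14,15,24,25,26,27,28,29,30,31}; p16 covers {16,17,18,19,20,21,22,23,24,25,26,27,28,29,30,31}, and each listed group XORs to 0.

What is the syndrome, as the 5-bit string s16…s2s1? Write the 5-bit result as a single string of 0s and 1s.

s1 (pos 1,3,5,7,9,11,13,15,17,19,21,23,25,27,29,31): 1⊕1⊕1⊕0⊕1⊕1⊕1⊕1⊕0⊕0⊕0⊕0⊕0⊕0⊕1⊕1 = 1
s2 (pos 2,3,6,7,10,11,14,15,18,19,22,23,26,27,30,31): 0⊕1⊕0⊕0⊕0⊕1⊕1⊕1⊕0⊕0⊕0⊕0⊕0⊕0⊕1⊕1 = 0
s4 (pos 4,5,6,7,12,13,14,15,20,21,22,23,28,29,30,31): 0⊕1⊕0⊕0⊕0⊕1⊕1⊕1⊕0⊕0⊕0⊕0⊕1⊕1⊕1⊕1 = 0
s8 (pos 8,9,10,11,12,13,14,15,24,25,26,27,28,29,30,31): 1⊕1⊕0⊕1⊕0⊕1⊕1⊕1⊕0⊕0⊕0⊕0⊕1⊕1⊕1⊕1 = 0
s16 (pos 16,17,18,19,20,21,22,23,24,25,26,27,28,29,30,31): 0⊕0⊕0⊕0⊕0⊕0⊕0⊕0⊕0⊕0⊕0⊕0⊕1⊕1⊕1⊕1 = 0
Syndrome s16…s1 = 00001 → error at position 1.

00001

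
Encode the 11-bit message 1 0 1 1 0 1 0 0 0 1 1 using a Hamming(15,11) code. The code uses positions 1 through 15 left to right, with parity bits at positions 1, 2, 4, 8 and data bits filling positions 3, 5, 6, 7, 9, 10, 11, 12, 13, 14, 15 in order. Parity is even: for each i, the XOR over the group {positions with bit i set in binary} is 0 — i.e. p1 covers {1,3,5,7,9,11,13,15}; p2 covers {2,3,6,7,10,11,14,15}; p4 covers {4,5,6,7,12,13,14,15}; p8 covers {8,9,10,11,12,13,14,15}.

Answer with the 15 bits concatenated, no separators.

Place data at non-parity positions: p1 p2 1 p4 0 1 1 p8 0 1 0 0 0 1 1
p1 (pos 1,3,5,7,9,11,13,15): XOR of data positions = 1⊕0⊕1⊕0⊕0⊕0⊕1 = 1
p2 (pos 2,3,6,7,10,11,14,15): XOR of data positions = 1⊕1⊕1⊕1⊕0⊕1⊕1 = 0
p4 (pos 4,5,6,7,12,13,14,15): XOR of data positions = 0⊕1⊕1⊕0⊕0⊕1⊕1 = 0
p8 (pos 8,9,10,11,12,13,14,15): XOR of data positions = 0⊕1⊕0⊕0⊕0⊕1⊕1 = 1
Codeword: 101001110100011

101001110100011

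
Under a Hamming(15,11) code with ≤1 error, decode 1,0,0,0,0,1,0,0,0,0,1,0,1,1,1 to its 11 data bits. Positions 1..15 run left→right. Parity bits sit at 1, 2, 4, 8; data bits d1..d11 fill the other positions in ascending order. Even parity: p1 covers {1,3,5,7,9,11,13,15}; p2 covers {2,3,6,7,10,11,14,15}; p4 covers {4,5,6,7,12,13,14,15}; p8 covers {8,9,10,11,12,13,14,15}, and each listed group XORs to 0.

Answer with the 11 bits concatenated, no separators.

00100010111

s1 (pos 1,3,5,7,9,11,13,15): 1⊕0⊕0⊕0⊕0⊕1⊕1⊕1 = 0
s2 (pos 2,3,6,7,10,11,14,15): 0⊕0⊕1⊕0⊕0⊕1⊕1⊕1 = 0
s4 (pos 4,5,6,7,12,13,14,15): 0⊕0⊕1⊕0⊕0⊕1⊕1⊕1 = 0
s8 (pos 8,9,10,11,12,13,14,15): 0⊕0⊕0⊕1⊕0⊕1⊕1⊕1 = 0
Syndrome s8…s1 = 0000 → no error.
Read data bits from positions 3,5,6,7,9,10,11,12,13,14,15: 00100010111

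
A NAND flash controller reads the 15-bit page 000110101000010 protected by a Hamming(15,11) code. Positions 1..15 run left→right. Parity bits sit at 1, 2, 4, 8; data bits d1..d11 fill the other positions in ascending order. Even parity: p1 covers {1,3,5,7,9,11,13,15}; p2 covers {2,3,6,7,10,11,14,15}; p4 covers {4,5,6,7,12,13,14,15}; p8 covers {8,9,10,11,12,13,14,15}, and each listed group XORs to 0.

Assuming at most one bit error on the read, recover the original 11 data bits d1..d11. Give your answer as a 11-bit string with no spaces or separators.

01011000010

s1 (pos 1,3,5,7,9,11,13,15): 0⊕0⊕1⊕1⊕1⊕0⊕0⊕0 = 1
s2 (pos 2,3,6,7,10,11,14,15): 0⊕0⊕0⊕1⊕0⊕0⊕1⊕0 = 0
s4 (pos 4,5,6,7,12,13,14,15): 1⊕1⊕0⊕1⊕0⊕0⊕1⊕0 = 0
s8 (pos 8,9,10,11,12,13,14,15): 0⊕1⊕0⊕0⊕0⊕0⊕1⊕0 = 0
Syndrome s8…s1 = 0001 → error at position 1.
Flip position 1: 000110101000010 → 100110101000010
Read data bits from positions 3,5,6,7,9,10,11,12,13,14,15: 01011000010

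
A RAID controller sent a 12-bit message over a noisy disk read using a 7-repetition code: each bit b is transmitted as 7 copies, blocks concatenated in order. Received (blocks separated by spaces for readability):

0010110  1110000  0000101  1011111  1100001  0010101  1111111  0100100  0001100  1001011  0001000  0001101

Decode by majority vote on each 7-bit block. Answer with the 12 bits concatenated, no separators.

Block 1 (0010110): 3 ones → 0
Block 2 (1110000): 3 ones → 0
Block 3 (0000101): 2 ones → 0
Block 4 (1011111): 6 ones → 1
Block 5 (1100001): 3 ones → 0
Block 6 (0010101): 3 ones → 0
Block 7 (1111111): 7 ones → 1
Block 8 (0100100): 2 ones → 0
Block 9 (0001100): 2 ones → 0
Block 10 (1001011): 4 ones → 1
Block 11 (0001000): 1 one → 0
Block 12 (0001101): 3 ones → 0

000100100100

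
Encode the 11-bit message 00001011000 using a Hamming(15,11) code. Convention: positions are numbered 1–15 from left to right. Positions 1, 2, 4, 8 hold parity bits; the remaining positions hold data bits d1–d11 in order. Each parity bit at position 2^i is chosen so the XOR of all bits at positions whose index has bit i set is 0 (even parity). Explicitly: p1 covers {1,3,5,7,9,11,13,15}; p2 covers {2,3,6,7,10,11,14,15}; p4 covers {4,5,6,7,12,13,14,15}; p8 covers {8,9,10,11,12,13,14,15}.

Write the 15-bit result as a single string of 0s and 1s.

Place data at non-parity positions: p1 p2 0 p4 0 0 0 p8 1 0 1 1 0 0 0
p1 (pos 1,3,5,7,9,11,13,15): XOR of data positions = 0⊕0⊕0⊕1⊕1⊕0⊕0 = 0
p2 (pos 2,3,6,7,10,11,14,15): XOR of data positions = 0⊕0⊕0⊕0⊕1⊕0⊕0 = 1
p4 (pos 4,5,6,7,12,13,14,15): XOR of data positions = 0⊕0⊕0⊕1⊕0⊕0⊕0 = 1
p8 (pos 8,9,10,11,12,13,14,15): XOR of data positions = 1⊕0⊕1⊕1⊕0⊕0⊕0 = 1
Codeword: 010100011011000

010100011011000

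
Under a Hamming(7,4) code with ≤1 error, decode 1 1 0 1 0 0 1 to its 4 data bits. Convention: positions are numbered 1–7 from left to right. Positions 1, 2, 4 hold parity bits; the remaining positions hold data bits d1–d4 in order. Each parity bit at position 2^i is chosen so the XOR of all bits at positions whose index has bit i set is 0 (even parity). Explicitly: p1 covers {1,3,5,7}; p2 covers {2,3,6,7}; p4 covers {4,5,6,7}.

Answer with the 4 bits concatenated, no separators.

s1 (pos 1,3,5,7): 1⊕0⊕0⊕1 = 0
s2 (pos 2,3,6,7): 1⊕0⊕0⊕1 = 0
s4 (pos 4,5,6,7): 1⊕0⊕0⊕1 = 0
Syndrome s4…s1 = 000 → no error.
Read data bits from positions 3,5,6,7: 0001

0001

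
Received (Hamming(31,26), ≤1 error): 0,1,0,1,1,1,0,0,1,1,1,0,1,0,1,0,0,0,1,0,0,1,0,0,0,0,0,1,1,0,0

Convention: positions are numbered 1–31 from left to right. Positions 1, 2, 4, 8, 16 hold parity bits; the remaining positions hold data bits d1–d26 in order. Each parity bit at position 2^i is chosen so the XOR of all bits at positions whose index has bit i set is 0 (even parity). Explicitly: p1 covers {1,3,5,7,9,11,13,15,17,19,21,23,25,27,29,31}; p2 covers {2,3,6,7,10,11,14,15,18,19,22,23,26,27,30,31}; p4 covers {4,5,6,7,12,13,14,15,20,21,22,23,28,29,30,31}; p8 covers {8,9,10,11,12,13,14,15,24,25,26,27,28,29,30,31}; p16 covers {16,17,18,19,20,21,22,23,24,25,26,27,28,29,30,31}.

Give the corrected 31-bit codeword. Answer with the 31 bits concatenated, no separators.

s1 (pos 1,3,5,7,9,11,13,15,17,19,21,23,25,27,29,31): 0⊕0⊕1⊕0⊕1⊕1⊕1⊕1⊕0⊕1⊕0⊕0⊕0⊕0⊕1⊕0 = 1
s2 (pos 2,3,6,7,10,11,14,15,18,19,22,23,26,27,30,31): 1⊕0⊕1⊕0⊕1⊕1⊕0⊕1⊕0⊕1⊕1⊕0⊕0⊕0⊕0⊕0 = 1
s4 (pos 4,5,6,7,12,13,14,15,20,21,22,23,28,29,30,31): 1⊕1⊕1⊕0⊕0⊕1⊕0⊕1⊕0⊕0⊕1⊕0⊕1⊕1⊕0⊕0 = 0
s8 (pos 8,9,10,11,12,13,14,15,24,25,26,27,28,29,30,31): 0⊕1⊕1⊕1⊕0⊕1⊕0⊕1⊕0⊕0⊕0⊕0⊕1⊕1⊕0⊕0 = 1
s16 (pos 16,17,18,19,20,21,22,23,24,25,26,27,28,29,30,31): 0⊕0⊕0⊕1⊕0⊕0⊕1⊕0⊕0⊕0⊕0⊕0⊕1⊕1⊕0⊕0 = 0
Syndrome s16…s1 = 01011 → error at position 11.
Flip position 11: 0101110011101010001001000001100 → 0101110011001010001001000001100

0101110011001010001001000001100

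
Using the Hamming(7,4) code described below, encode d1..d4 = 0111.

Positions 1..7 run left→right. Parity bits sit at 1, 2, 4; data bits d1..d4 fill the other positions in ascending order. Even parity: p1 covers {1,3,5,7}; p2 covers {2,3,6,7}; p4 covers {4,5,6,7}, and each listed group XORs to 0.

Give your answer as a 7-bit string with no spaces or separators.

Place data at non-parity positions: p1 p2 0 p4 1 1 1
p1 (pos 1,3,5,7): XOR of data positions = 0⊕1⊕1 = 0
p2 (pos 2,3,6,7): XOR of data positions = 0⊕1⊕1 = 0
p4 (pos 4,5,6,7): XOR of data positions = 1⊕1⊕1 = 1
Codeword: 0001111

0001111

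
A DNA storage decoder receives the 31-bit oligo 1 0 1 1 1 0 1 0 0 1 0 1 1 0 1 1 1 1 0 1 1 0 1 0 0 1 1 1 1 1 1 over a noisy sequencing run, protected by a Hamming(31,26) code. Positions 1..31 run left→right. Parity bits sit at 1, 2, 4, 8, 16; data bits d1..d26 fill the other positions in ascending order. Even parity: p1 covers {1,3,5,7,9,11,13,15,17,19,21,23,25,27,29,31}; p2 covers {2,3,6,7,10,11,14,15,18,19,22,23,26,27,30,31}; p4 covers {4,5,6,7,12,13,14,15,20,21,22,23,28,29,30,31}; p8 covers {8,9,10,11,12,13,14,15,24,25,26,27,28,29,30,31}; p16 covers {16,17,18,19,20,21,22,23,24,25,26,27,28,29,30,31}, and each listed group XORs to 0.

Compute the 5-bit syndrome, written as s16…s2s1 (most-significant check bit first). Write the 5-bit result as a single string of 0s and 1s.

00100

s1 (pos 1,3,5,7,9,11,13,15,17,19,21,23,25,27,29,31): 1⊕1⊕1⊕1⊕0⊕0⊕1⊕1⊕1⊕0⊕1⊕1⊕0⊕1⊕1⊕1 = 0
s2 (pos 2,3,6,7,10,11,14,15,18,19,22,23,26,27,30,31): 0⊕1⊕0⊕1⊕1⊕0⊕0⊕1⊕1⊕0⊕0⊕1⊕1⊕1⊕1⊕1 = 0
s4 (pos 4,5,6,7,12,13,14,15,20,21,22,23,28,29,30,31): 1⊕1⊕0⊕1⊕1⊕1⊕0⊕1⊕1⊕1⊕0⊕1⊕1⊕1⊕1⊕1 = 1
s8 (pos 8,9,10,11,12,13,14,15,24,25,26,27,28,29,30,31): 0⊕0⊕1⊕0⊕1⊕1⊕0⊕1⊕0⊕0⊕1⊕1⊕1⊕1⊕1⊕1 = 0
s16 (pos 16,17,18,19,20,21,22,23,24,25,26,27,28,29,30,31): 1⊕1⊕1⊕0⊕1⊕1⊕0⊕1⊕0⊕0⊕1⊕1⊕1⊕1⊕1⊕1 = 0
Syndrome s16…s1 = 00100 → error at position 4.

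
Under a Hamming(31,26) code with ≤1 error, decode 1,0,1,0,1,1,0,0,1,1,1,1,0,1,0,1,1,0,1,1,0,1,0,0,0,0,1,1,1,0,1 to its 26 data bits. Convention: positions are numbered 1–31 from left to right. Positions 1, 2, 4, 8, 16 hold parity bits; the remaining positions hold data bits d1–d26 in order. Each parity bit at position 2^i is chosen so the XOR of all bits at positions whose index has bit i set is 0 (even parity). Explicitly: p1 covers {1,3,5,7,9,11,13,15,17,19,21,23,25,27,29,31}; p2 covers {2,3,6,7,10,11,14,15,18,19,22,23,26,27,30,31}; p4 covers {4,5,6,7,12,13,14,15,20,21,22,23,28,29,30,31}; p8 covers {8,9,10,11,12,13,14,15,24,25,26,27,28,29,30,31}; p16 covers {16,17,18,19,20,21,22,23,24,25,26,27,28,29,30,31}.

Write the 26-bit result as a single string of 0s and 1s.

s1 (pos 1,3,5,7,9,11,13,15,17,19,21,23,25,27,29,31): 1⊕1⊕1⊕0⊕1⊕1⊕0⊕0⊕1⊕1⊕0⊕0⊕0⊕1⊕1⊕1 = 0
s2 (pos 2,3,6,7,10,11,14,15,18,19,22,23,26,27,30,31): 0⊕1⊕1⊕0⊕1⊕1⊕1⊕0⊕0⊕1⊕1⊕0⊕0⊕1⊕0⊕1 = 1
s4 (pos 4,5,6,7,12,13,14,15,20,21,22,23,28,29,30,31): 0⊕1⊕1⊕0⊕1⊕0⊕1⊕0⊕1⊕0⊕1⊕0⊕1⊕1⊕0⊕1 = 1
s8 (pos 8,9,10,11,12,13,14,15,24,25,26,27,28,29,30,31): 0⊕1⊕1⊕1⊕1⊕0⊕1⊕0⊕0⊕0⊕0⊕1⊕1⊕1⊕0⊕1 = 1
s16 (pos 16,17,18,19,20,21,22,23,24,25,26,27,28,29,30,31): 1⊕1⊕0⊕1⊕1⊕0⊕1⊕0⊕0⊕0⊕0⊕1⊕1⊕1⊕0⊕1 = 1
Syndrome s16…s1 = 11110 → error at position 30.
Flip position 30: 1010110011110101101101000011101 → 1010110011110101101101000011111
Read data bits from positions 3,5,6,7,9,10,11,12,13,14,15,17,18,19,20,21,22,23,24,25,26,27,28,29,30,31: 11101111010101101000011111

11101111010101101000011111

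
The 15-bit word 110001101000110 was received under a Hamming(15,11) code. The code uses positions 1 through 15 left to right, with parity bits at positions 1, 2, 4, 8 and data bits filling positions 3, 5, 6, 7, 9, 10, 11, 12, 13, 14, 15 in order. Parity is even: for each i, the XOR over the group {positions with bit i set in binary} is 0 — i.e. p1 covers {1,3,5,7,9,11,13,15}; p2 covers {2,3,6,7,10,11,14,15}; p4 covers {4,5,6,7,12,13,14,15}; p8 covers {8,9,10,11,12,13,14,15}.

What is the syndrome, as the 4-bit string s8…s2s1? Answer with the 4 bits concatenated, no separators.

1000

s1 (pos 1,3,5,7,9,11,13,15): 1⊕0⊕0⊕1⊕1⊕0⊕1⊕0 = 0
s2 (pos 2,3,6,7,10,11,14,15): 1⊕0⊕1⊕1⊕0⊕0⊕1⊕0 = 0
s4 (pos 4,5,6,7,12,13,14,15): 0⊕0⊕1⊕1⊕0⊕1⊕1⊕0 = 0
s8 (pos 8,9,10,11,12,13,14,15): 0⊕1⊕0⊕0⊕0⊕1⊕1⊕0 = 1
Syndrome s8…s1 = 1000 → error at position 8.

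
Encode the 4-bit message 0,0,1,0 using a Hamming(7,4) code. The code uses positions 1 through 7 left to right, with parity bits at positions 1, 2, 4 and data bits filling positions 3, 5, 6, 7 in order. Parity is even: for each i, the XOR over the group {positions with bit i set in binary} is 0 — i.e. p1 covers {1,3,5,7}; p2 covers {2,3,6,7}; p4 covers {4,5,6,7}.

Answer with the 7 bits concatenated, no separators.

0101010

Place data at non-parity positions: p1 p2 0 p4 0 1 0
p1 (pos 1,3,5,7): XOR of data positions = 0⊕0⊕0 = 0
p2 (pos 2,3,6,7): XOR of data positions = 0⊕1⊕0 = 1
p4 (pos 4,5,6,7): XOR of data positions = 0⊕1⊕0 = 1
Codeword: 0101010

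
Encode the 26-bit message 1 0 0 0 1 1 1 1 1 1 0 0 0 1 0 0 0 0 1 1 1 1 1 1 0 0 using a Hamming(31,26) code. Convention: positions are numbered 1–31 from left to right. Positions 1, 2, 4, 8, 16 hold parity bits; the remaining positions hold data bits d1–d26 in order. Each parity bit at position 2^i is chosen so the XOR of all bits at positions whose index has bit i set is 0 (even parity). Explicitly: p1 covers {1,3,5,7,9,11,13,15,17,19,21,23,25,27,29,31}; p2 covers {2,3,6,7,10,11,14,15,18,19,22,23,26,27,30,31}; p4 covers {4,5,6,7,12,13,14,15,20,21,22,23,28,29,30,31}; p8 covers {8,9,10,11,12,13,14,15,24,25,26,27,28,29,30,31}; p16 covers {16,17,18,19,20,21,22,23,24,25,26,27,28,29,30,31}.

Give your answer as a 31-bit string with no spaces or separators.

Place data at non-parity positions: p1 p2 1 p4 0 0 0 p8 1 1 1 1 1 1 0 p16 0 0 1 0 0 0 0 1 1 1 1 1 1 0 0
p1 (pos 1,3,5,7,9,11,13,15,17,19,21,23,25,27,29,31): XOR of data positions = 1⊕0⊕0⊕1⊕1⊕1⊕0⊕0⊕1⊕0⊕0⊕1⊕1⊕1⊕0 = 0
p2 (pos 2,3,6,7,10,11,14,15,18,19,22,23,26,27,30,31): XOR of data positions = 1⊕0⊕0⊕1⊕1⊕1⊕0⊕0⊕1⊕0⊕0⊕1⊕1⊕0⊕0 = 1
p4 (pos 4,5,6,7,12,13,14,15,20,21,22,23,28,29,30,31): XOR of data positions = 0⊕0⊕0⊕1⊕1⊕1⊕0⊕0⊕0⊕0⊕0⊕1⊕1⊕0⊕0 = 1
p8 (pos 8,9,10,11,12,13,14,15,24,25,26,27,28,29,30,31): XOR of data positions = 1⊕1⊕1⊕1⊕1⊕1⊕0⊕1⊕1⊕1⊕1⊕1⊕1⊕0⊕0 = 0
p16 (pos 16,17,18,19,20,21,22,23,24,25,26,27,28,29,30,31): XOR of data positions = 0⊕0⊕1⊕0⊕0⊕0⊕0⊕1⊕1⊕1⊕1⊕1⊕1⊕0⊕0 = 1
Codeword: 0111000011111101001000011111100

0111000011111101001000011111100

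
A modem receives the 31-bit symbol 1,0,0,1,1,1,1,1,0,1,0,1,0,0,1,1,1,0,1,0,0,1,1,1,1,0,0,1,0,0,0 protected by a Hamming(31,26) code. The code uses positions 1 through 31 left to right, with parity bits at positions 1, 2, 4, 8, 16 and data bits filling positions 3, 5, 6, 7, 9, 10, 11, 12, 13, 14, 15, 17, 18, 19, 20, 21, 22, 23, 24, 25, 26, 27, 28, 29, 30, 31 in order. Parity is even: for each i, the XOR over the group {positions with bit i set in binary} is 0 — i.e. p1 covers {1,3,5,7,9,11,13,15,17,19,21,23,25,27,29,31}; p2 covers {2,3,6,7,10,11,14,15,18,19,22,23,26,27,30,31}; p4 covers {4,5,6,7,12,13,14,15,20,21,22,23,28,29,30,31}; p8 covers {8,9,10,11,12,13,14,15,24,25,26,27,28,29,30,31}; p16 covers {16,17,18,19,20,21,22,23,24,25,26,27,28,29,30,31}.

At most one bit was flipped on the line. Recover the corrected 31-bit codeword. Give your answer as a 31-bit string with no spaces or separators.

s1 (pos 1,3,5,7,9,11,13,15,17,19,21,23,25,27,29,31): 1⊕0⊕1⊕1⊕0⊕0⊕0⊕1⊕1⊕1⊕0⊕1⊕1⊕0⊕0⊕0 = 0
s2 (pos 2,3,6,7,10,11,14,15,18,19,22,23,26,27,30,31): 0⊕0⊕1⊕1⊕1⊕0⊕0⊕1⊕0⊕1⊕1⊕1⊕0⊕0⊕0⊕0 = 1
s4 (pos 4,5,6,7,12,13,14,15,20,21,22,23,28,29,30,31): 1⊕1⊕1⊕1⊕1⊕0⊕0⊕1⊕0⊕0⊕1⊕1⊕1⊕0⊕0⊕0 = 1
s8 (pos 8,9,10,11,12,13,14,15,24,25,26,27,28,29,30,31): 1⊕0⊕1⊕0⊕1⊕0⊕0⊕1⊕1⊕1⊕0⊕0⊕1⊕0⊕0⊕0 = 1
s16 (pos 16,17,18,19,20,21,22,23,24,25,26,27,28,29,30,31): 1⊕1⊕0⊕1⊕0⊕0⊕1⊕1⊕1⊕1⊕0⊕0⊕1⊕0⊕0⊕0 = 0
Syndrome s16…s1 = 01110 → error at position 14.
Flip position 14: 1001111101010011101001111001000 → 1001111101010111101001111001000

1001111101010111101001111001000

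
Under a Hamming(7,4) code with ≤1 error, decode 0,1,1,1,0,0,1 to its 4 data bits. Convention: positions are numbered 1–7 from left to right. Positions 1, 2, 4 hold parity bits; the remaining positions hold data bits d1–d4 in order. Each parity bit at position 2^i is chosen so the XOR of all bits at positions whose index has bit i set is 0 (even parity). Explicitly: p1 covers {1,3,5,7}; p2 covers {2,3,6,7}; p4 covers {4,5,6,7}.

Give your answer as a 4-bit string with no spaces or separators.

s1 (pos 1,3,5,7): 0⊕1⊕0⊕1 = 0
s2 (pos 2,3,6,7): 1⊕1⊕0⊕1 = 1
s4 (pos 4,5,6,7): 1⊕0⊕0⊕1 = 0
Syndrome s4…s1 = 010 → error at position 2.
Flip position 2: 0111001 → 0011001
Read data bits from positions 3,5,6,7: 1001

1001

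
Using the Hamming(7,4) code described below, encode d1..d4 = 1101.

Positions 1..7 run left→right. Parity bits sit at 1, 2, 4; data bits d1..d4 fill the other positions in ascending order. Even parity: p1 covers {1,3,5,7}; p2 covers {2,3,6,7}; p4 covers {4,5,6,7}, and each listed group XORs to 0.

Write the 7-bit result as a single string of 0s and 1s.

Place data at non-parity positions: p1 p2 1 p4 1 0 1
p1 (pos 1,3,5,7): XOR of data positions = 1⊕1⊕1 = 1
p2 (pos 2,3,6,7): XOR of data positions = 1⊕0⊕1 = 0
p4 (pos 4,5,6,7): XOR of data positions = 1⊕0⊕1 = 0
Codeword: 1010101

1010101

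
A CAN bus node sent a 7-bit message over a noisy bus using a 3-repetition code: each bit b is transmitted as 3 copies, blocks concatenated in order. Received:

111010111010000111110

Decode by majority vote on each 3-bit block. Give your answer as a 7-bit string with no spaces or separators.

1010011

Block 1 (111): 3 ones → 1
Block 2 (010): 1 one → 0
Block 3 (111): 3 ones → 1
Block 4 (010): 1 one → 0
Block 5 (000): 0 ones → 0
Block 6 (111): 3 ones → 1
Block 7 (110): 2 ones → 1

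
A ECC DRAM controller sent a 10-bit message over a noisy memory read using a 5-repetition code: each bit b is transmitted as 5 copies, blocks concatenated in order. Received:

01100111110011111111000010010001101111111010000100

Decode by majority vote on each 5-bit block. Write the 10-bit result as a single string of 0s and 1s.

Block 1 (01100): 2 ones → 0
Block 2 (11111): 5 ones → 1
Block 3 (00111): 3 ones → 1
Block 4 (11111): 5 ones → 1
Block 5 (00001): 1 one → 0
Block 6 (00100): 1 one → 0
Block 7 (01101): 3 ones → 1
Block 8 (11111): 5 ones → 1
Block 9 (10100): 2 ones → 0
Block 10 (00100): 1 one → 0

0111001100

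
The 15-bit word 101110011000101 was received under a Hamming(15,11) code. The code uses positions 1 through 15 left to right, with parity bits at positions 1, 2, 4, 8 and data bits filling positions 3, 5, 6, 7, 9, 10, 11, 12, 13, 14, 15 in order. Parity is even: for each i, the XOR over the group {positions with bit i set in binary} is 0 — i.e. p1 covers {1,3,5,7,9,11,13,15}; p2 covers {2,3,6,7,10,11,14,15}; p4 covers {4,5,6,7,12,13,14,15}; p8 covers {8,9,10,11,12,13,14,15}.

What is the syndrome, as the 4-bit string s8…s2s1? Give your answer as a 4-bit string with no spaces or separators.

s1 (pos 1,3,5,7,9,11,13,15): 1⊕1⊕1⊕0⊕1⊕0⊕1⊕1 = 0
s2 (pos 2,3,6,7,10,11,14,15): 0⊕1⊕0⊕0⊕0⊕0⊕0⊕1 = 0
s4 (pos 4,5,6,7,12,13,14,15): 1⊕1⊕0⊕0⊕0⊕1⊕0⊕1 = 0
s8 (pos 8,9,10,11,12,13,14,15): 1⊕1⊕0⊕0⊕0⊕1⊕0⊕1 = 0
Syndrome s8…s1 = 0000 → no error.

0000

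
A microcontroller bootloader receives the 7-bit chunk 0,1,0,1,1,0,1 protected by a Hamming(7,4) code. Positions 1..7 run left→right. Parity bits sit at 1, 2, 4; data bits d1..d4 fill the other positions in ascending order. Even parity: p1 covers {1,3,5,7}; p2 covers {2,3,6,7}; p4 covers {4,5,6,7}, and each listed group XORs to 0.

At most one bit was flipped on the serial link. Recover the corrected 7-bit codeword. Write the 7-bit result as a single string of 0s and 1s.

0100101

s1 (pos 1,3,5,7): 0⊕0⊕1⊕1 = 0
s2 (pos 2,3,6,7): 1⊕0⊕0⊕1 = 0
s4 (pos 4,5,6,7): 1⊕1⊕0⊕1 = 1
Syndrome s4…s1 = 100 → error at position 4.
Flip position 4: 0101101 → 0100101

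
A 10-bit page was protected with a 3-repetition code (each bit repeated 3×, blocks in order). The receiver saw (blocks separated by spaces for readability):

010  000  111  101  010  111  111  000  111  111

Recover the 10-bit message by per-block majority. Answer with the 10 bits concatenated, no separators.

0011011011

Block 1 (010): 1 one → 0
Block 2 (000): 0 ones → 0
Block 3 (111): 3 ones → 1
Block 4 (101): 2 ones → 1
Block 5 (010): 1 one → 0
Block 6 (111): 3 ones → 1
Block 7 (111): 3 ones → 1
Block 8 (000): 0 ones → 0
Block 9 (111): 3 ones → 1
Block 10 (111): 3 ones → 1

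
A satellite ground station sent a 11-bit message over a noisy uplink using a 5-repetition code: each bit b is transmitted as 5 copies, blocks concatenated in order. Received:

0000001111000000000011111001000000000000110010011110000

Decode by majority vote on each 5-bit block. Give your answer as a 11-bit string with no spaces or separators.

Block 1 (00000): 0 ones → 0
Block 2 (01111): 4 ones → 1
Block 3 (00000): 0 ones → 0
Block 4 (00000): 0 ones → 0
Block 5 (11111): 5 ones → 1
Block 6 (00100): 1 one → 0
Block 7 (00000): 0 ones → 0
Block 8 (00000): 0 ones → 0
Block 9 (11001): 3 ones → 1
Block 10 (00111): 3 ones → 1
Block 11 (10000): 1 one → 0

01001000110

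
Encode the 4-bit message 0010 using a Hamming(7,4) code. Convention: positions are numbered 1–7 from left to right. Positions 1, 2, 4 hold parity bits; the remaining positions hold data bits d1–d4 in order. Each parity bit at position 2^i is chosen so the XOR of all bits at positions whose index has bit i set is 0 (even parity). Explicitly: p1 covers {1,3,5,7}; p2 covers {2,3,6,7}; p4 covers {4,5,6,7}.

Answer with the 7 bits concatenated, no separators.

Place data at non-parity positions: p1 p2 0 p4 0 1 0
p1 (pos 1,3,5,7): XOR of data positions = 0⊕0⊕0 = 0
p2 (pos 2,3,6,7): XOR of data positions = 0⊕1⊕0 = 1
p4 (pos 4,5,6,7): XOR of data positions = 0⊕1⊕0 = 1
Codeword: 0101010

0101010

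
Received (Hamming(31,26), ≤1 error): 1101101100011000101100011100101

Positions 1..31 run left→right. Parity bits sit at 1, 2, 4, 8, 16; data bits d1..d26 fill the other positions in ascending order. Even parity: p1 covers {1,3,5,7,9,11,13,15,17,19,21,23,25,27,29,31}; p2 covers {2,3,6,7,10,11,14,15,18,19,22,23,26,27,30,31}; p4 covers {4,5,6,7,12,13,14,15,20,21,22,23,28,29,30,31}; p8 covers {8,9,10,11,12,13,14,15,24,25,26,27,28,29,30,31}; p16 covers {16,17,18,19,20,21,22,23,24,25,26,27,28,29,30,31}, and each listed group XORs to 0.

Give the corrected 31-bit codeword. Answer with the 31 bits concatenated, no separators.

s1 (pos 1,3,5,7,9,11,13,15,17,19,21,23,25,27,29,31): 1⊕0⊕1⊕1⊕0⊕0⊕1⊕0⊕1⊕1⊕0⊕0⊕1⊕0⊕1⊕1 = 1
s2 (pos 2,3,6,7,10,11,14,15,18,19,22,23,26,27,30,31): 1⊕0⊕0⊕1⊕0⊕0⊕0⊕0⊕0⊕1⊕0⊕0⊕1⊕0⊕0⊕1 = 1
s4 (pos 4,5,6,7,12,13,14,15,20,21,22,23,28,29,30,31): 1⊕1⊕0⊕1⊕1⊕1⊕0⊕0⊕1⊕0⊕0⊕0⊕0⊕1⊕0⊕1 = 0
s8 (pos 8,9,10,11,12,13,14,15,24,25,26,27,28,29,30,31): 1⊕0⊕0⊕0⊕1⊕1⊕0⊕0⊕1⊕1⊕1⊕0⊕0⊕1⊕0⊕1 = 0
s16 (pos 16,17,18,19,20,21,22,23,24,25,26,27,28,29,30,31): 0⊕1⊕0⊕1⊕1⊕0⊕0⊕0⊕1⊕1⊕1⊕0⊕0⊕1⊕0⊕1 = 0
Syndrome s16…s1 = 00011 → error at position 3.
Flip position 3: 1101101100011000101100011100101 → 1111101100011000101100011100101

1111101100011000101100011100101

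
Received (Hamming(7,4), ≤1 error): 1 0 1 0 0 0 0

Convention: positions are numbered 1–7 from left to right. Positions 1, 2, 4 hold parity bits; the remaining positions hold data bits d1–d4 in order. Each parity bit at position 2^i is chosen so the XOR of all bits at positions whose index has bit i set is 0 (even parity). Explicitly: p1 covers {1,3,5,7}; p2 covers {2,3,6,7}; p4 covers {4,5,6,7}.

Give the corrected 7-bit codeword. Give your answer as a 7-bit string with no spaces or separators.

1110000

s1 (pos 1,3,5,7): 1⊕1⊕0⊕0 = 0
s2 (pos 2,3,6,7): 0⊕1⊕0⊕0 = 1
s4 (pos 4,5,6,7): 0⊕0⊕0⊕0 = 0
Syndrome s4…s1 = 010 → error at position 2.
Flip position 2: 1010000 → 1110000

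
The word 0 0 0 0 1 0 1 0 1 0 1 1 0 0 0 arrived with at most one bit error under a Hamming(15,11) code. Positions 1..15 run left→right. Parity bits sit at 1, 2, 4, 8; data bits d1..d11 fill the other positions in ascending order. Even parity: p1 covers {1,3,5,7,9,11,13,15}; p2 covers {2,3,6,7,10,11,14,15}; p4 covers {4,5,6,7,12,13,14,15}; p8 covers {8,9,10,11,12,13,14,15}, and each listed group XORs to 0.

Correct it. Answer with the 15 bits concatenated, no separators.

000010101010000

s1 (pos 1,3,5,7,9,11,13,15): 0⊕0⊕1⊕1⊕1⊕1⊕0⊕0 = 0
s2 (pos 2,3,6,7,10,11,14,15): 0⊕0⊕0⊕1⊕0⊕1⊕0⊕0 = 0
s4 (pos 4,5,6,7,12,13,14,15): 0⊕1⊕0⊕1⊕1⊕0⊕0⊕0 = 1
s8 (pos 8,9,10,11,12,13,14,15): 0⊕1⊕0⊕1⊕1⊕0⊕0⊕0 = 1
Syndrome s8…s1 = 1100 → error at position 12.
Flip position 12: 000010101011000 → 000010101010000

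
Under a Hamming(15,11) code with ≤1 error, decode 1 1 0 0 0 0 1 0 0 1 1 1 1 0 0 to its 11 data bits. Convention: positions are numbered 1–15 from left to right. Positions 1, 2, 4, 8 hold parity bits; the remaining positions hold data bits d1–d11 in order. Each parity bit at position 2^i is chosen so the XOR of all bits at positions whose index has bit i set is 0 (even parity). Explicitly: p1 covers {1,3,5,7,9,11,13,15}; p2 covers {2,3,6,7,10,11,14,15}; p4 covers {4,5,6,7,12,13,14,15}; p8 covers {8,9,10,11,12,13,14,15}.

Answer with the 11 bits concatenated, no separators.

00010111100

s1 (pos 1,3,5,7,9,11,13,15): 1⊕0⊕0⊕1⊕0⊕1⊕1⊕0 = 0
s2 (pos 2,3,6,7,10,11,14,15): 1⊕0⊕0⊕1⊕1⊕1⊕0⊕0 = 0
s4 (pos 4,5,6,7,12,13,14,15): 0⊕0⊕0⊕1⊕1⊕1⊕0⊕0 = 1
s8 (pos 8,9,10,11,12,13,14,15): 0⊕0⊕1⊕1⊕1⊕1⊕0⊕0 = 0
Syndrome s8…s1 = 0100 → error at position 4.
Flip position 4: 110000100111100 → 110100100111100
Read data bits from positions 3,5,6,7,9,10,11,12,13,14,15: 00010111100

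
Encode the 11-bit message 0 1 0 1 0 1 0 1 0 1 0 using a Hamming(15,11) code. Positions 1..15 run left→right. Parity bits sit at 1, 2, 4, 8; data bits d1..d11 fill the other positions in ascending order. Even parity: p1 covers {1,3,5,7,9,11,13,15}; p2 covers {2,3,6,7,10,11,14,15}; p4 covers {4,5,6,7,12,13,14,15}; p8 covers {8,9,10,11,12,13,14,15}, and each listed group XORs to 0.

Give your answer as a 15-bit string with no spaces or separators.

Place data at non-parity positions: p1 p2 0 p4 1 0 1 p8 0 1 0 1 0 1 0
p1 (pos 1,3,5,7,9,11,13,15): XOR of data positions = 0⊕1⊕1⊕0⊕0⊕0⊕0 = 0
p2 (pos 2,3,6,7,10,11,14,15): XOR of data positions = 0⊕0⊕1⊕1⊕0⊕1⊕0 = 1
p4 (pos 4,5,6,7,12,13,14,15): XOR of data positions = 1⊕0⊕1⊕1⊕0⊕1⊕0 = 0
p8 (pos 8,9,10,11,12,13,14,15): XOR of data positions = 0⊕1⊕0⊕1⊕0⊕1⊕0 = 1
Codeword: 010010110101010

010010110101010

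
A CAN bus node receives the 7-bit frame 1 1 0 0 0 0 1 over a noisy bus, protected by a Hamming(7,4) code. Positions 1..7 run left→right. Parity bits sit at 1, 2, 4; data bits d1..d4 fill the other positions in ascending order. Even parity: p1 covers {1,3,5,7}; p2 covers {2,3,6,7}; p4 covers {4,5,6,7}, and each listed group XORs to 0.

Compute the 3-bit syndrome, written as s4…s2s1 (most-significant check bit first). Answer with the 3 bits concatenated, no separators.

100

s1 (pos 1,3,5,7): 1⊕0⊕0⊕1 = 0
s2 (pos 2,3,6,7): 1⊕0⊕0⊕1 = 0
s4 (pos 4,5,6,7): 0⊕0⊕0⊕1 = 1
Syndrome s4…s1 = 100 → error at position 4.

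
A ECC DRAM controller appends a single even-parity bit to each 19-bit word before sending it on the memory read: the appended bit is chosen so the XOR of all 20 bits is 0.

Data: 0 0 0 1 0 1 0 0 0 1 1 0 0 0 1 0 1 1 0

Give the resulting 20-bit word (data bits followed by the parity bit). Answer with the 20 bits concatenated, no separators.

00010100011000101101

XOR of the 19 data bits: 0⊕0⊕0⊕1⊕0⊕1⊕0⊕0⊕0⊕1⊕1⊕0⊕0⊕0⊕1⊕0⊕1⊕1⊕0 = 1
Parity bit = 1 (so all 20 bits XOR to 0).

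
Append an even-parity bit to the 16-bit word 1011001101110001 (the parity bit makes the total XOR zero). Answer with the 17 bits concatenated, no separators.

XOR of the 16 data bits: 1⊕0⊕1⊕1⊕0⊕0⊕1⊕1⊕0⊕1⊕1⊕1⊕0⊕0⊕0⊕1 = 1
Parity bit = 1 (so all 17 bits XOR to 0).

10110011011100011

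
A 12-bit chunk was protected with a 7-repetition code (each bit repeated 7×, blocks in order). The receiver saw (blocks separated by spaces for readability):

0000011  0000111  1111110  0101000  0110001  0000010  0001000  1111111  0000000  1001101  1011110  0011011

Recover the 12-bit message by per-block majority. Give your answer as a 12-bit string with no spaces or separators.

Block 1 (0000011): 2 ones → 0
Block 2 (0000111): 3 ones → 0
Block 3 (1111110): 6 ones → 1
Block 4 (0101000): 2 ones → 0
Block 5 (0110001): 3 ones → 0
Block 6 (0000010): 1 one → 0
Block 7 (0001000): 1 one → 0
Block 8 (1111111): 7 ones → 1
Block 9 (0000000): 0 ones → 0
Block 10 (1001101): 4 ones → 1
Block 11 (1011110): 5 ones → 1
Block 12 (0011011): 4 ones → 1

001000010111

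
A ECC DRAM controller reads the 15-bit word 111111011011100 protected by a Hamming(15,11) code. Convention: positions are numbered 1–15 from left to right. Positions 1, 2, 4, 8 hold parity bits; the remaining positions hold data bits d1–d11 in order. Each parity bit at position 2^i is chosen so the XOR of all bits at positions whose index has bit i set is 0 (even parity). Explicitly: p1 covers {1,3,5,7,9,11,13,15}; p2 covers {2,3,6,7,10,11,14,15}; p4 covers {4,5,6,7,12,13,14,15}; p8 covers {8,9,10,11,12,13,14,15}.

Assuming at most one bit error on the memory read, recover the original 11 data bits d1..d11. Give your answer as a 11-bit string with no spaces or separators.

11101010100

s1 (pos 1,3,5,7,9,11,13,15): 1⊕1⊕1⊕0⊕1⊕1⊕1⊕0 = 0
s2 (pos 2,3,6,7,10,11,14,15): 1⊕1⊕1⊕0⊕0⊕1⊕0⊕0 = 0
s4 (pos 4,5,6,7,12,13,14,15): 1⊕1⊕1⊕0⊕1⊕1⊕0⊕0 = 1
s8 (pos 8,9,10,11,12,13,14,15): 1⊕1⊕0⊕1⊕1⊕1⊕0⊕0 = 1
Syndrome s8…s1 = 1100 → error at position 12.
Flip position 12: 111111011011100 → 111111011010100
Read data bits from positions 3,5,6,7,9,10,11,12,13,14,15: 11101010100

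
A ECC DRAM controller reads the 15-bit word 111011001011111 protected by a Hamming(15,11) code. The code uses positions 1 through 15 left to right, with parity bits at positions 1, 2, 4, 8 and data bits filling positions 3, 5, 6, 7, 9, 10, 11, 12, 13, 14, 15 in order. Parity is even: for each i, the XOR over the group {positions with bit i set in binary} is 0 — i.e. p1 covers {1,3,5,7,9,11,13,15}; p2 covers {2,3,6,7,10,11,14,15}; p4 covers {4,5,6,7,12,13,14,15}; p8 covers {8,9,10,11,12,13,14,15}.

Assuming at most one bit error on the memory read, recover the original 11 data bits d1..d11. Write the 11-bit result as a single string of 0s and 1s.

s1 (pos 1,3,5,7,9,11,13,15): 1⊕1⊕1⊕0⊕1⊕1⊕1⊕1 = 1
s2 (pos 2,3,6,7,10,11,14,15): 1⊕1⊕1⊕0⊕0⊕1⊕1⊕1 = 0
s4 (pos 4,5,6,7,12,13,14,15): 0⊕1⊕1⊕0⊕1⊕1⊕1⊕1 = 0
s8 (pos 8,9,10,11,12,13,14,15): 0⊕1⊕0⊕1⊕1⊕1⊕1⊕1 = 0
Syndrome s8…s1 = 0001 → error at position 1.
Flip position 1: 111011001011111 → 011011001011111
Read data bits from positions 3,5,6,7,9,10,11,12,13,14,15: 11101011111

11101011111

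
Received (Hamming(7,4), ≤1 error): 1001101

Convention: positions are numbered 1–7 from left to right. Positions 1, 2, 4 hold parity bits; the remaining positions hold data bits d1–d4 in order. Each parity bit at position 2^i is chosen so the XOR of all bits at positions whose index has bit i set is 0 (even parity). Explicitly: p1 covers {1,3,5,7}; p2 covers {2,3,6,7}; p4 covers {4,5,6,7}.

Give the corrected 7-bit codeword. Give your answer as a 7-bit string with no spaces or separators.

1001100

s1 (pos 1,3,5,7): 1⊕0⊕1⊕1 = 1
s2 (pos 2,3,6,7): 0⊕0⊕0⊕1 = 1
s4 (pos 4,5,6,7): 1⊕1⊕0⊕1 = 1
Syndrome s4…s1 = 111 → error at position 7.
Flip position 7: 1001101 → 1001100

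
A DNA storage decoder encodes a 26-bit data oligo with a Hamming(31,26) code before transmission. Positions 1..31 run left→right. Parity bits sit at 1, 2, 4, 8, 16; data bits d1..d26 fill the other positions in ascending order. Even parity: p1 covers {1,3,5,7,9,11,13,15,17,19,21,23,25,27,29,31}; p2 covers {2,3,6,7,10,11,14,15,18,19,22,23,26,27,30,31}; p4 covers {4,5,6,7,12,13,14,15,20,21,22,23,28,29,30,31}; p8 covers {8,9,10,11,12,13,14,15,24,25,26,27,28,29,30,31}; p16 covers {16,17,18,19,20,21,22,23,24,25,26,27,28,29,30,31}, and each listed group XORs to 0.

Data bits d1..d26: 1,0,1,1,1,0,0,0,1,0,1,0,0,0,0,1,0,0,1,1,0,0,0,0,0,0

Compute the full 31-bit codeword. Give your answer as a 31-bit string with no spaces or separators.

1011011110001011000010011000000

Place data at non-parity positions: p1 p2 1 p4 0 1 1 p8 1 0 0 0 1 0 1 p16 0 0 0 0 1 0 0 1 1 0 0 0 0 0 0
p1 (pos 1,3,5,7,9,11,13,15,17,19,21,23,25,27,29,31): XOR of data positions = 1⊕0⊕1⊕1⊕0⊕1⊕1⊕0⊕0⊕1⊕0⊕1⊕0⊕0⊕0 = 1
p2 (pos 2,3,6,7,10,11,14,15,18,19,22,23,26,27,30,31): XOR of data positions = 1⊕1⊕1⊕0⊕0⊕0⊕1⊕0⊕0⊕0⊕0⊕0⊕0⊕0⊕0 = 0
p4 (pos 4,5,6,7,12,13,14,15,20,21,22,23,28,29,30,31): XOR of data positions = 0⊕1⊕1⊕0⊕1⊕0⊕1⊕0⊕1⊕0⊕0⊕0⊕0⊕0⊕0 = 1
p8 (pos 8,9,10,11,12,13,14,15,24,25,26,27,28,29,30,31): XOR of data positions = 1⊕0⊕0⊕0⊕1⊕0⊕1⊕1⊕1⊕0⊕0⊕0⊕0⊕0⊕0 = 1
p16 (pos 16,17,18,19,20,21,22,23,24,25,26,27,28,29,30,31): XOR of data positions = 0⊕0⊕0⊕0⊕1⊕0⊕0⊕1⊕1⊕0⊕0⊕0⊕0⊕0⊕0 = 1
Codeword: 1011011110001011000010011000000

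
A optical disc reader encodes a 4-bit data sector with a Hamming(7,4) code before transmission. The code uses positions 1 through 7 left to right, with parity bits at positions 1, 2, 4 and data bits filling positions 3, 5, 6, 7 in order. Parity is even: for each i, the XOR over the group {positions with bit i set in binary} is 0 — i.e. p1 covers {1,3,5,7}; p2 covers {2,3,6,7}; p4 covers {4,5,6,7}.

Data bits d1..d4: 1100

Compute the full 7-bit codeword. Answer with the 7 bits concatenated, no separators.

0111100

Place data at non-parity positions: p1 p2 1 p4 1 0 0
p1 (pos 1,3,5,7): XOR of data positions = 1⊕1⊕0 = 0
p2 (pos 2,3,6,7): XOR of data positions = 1⊕0⊕0 = 1
p4 (pos 4,5,6,7): XOR of data positions = 1⊕0⊕0 = 1
Codeword: 0111100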